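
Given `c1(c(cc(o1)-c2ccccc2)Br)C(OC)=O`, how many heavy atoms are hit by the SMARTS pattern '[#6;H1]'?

Check the 16 heavy atoms by environment: 1× o (aromatic, H0) → no; 4× c (aromatic, H0) → no; 6× c (aromatic, H1) → match; 1× C (H0) → no; 2× O (H0) → no; 1× C (H3) → no; 1× Br (H0) → no.
That gives 6 matching atoms.

6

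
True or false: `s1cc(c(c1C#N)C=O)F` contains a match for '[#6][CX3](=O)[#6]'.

False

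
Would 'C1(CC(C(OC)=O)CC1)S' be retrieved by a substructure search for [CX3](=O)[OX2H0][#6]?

Yes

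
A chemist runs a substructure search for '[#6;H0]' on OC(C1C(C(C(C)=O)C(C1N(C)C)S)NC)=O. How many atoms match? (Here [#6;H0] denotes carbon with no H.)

2

The query [#6;H0] means: any carbon with no attached hydrogen.
Check the 17 heavy atoms by environment: 5× C (H1) → no; 2× C (H0) → match; 2× O (H0) → no; 4× C (H3) → no; 1× O (H1) → no; 1× N (H0) → no; 1× S (H1) → no; 1× N (H1) → no.
That gives 2 matching atoms.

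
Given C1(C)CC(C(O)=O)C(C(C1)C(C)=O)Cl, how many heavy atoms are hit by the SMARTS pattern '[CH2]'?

The query [CH2] means: aliphatic carbon with exactly two hydrogens.
Check the 14 heavy atoms by environment: 2× C (H2) → match; 4× C (H1) → no; 2× C (H3) → no; 2× C (H0) → no; 2× O (H0) → no; 1× Cl (H0) → no; 1× O (H1) → no.
That gives 2 matching atoms.

2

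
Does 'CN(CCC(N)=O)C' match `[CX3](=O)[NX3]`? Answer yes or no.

Yes

The pattern [CX3](=O)[NX3] describes a carbonyl carbon bonded to a trivalent nitrogen — an amide.
The molecule carries a primary amide (-C(=O)NH2), whose atoms satisfy every constraint of the query, so the pattern matches.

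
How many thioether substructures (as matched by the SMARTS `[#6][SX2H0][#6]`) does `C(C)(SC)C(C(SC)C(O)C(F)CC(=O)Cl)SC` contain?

[#6][SX2H0][#6] is the SMARTS for a thioether: an aliphatic sulfur bridging two carbons with no H on the sulfur.
The molecule carries 3 separate instances of a methylthio ether (-SCH3) meeting every constraint; each maps to a distinct set of atoms, giving 3 matches.

3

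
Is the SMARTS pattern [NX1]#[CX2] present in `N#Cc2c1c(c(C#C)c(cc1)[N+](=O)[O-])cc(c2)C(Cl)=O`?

Yes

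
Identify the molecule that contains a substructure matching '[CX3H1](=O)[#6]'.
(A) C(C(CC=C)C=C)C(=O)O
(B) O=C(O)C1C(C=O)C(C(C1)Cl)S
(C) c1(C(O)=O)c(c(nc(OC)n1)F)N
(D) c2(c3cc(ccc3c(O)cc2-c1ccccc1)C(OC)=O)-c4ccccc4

B

[CX3H1](=O)[#6] describes an sp2 carbon with one H, double-bonded to O and single-bonded to carbon (an aldehyde).
(A) has a carboxylic acid group (-C(=O)OH) but the carbonyl carbon has H0 and is bonded to O, not H1.
(B) contains an aldehyde (-CHO), which satisfies every atom and bond constraint.
(C) has a carboxylic acid group (-C(=O)OH) but the carbonyl carbon has H0 and is bonded to O, not H1.
(D) has a methyl-ester group (-C(=O)OCH3) but the carbonyl carbon has H0, not H1.
So the answer is (B).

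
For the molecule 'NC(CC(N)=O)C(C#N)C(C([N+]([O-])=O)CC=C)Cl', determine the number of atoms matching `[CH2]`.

3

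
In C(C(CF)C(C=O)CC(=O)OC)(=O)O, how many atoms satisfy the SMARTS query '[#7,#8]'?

5

The query [#7,#8] means: nitrogen or oxygen (comma = OR).
Check the 14 heavy atoms by environment: 8× C → no; 5× O → match; 1× F → no.
That gives 5 matching atoms.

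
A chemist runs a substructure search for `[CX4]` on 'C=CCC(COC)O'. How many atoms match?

4

The query [CX4] means: C with X4: aliphatic carbon with exactly 4 total connections (bonds + H).
Check the 8 heavy atoms by environment: 4× C (X4) → match; 2× O (X2) → no; 2× C (X3) → no.
That gives 4 matching atoms.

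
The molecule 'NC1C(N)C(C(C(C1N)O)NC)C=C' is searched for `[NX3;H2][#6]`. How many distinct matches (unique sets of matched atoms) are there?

[NX3;H2][#6] is the SMARTS for a primary amine: a trivalent nitrogen with two H attached to carbon.
The molecule carries 3 separate instances of a primary amino group (-NH2) meeting every constraint; each maps to a distinct set of atoms, giving 3 matches.

3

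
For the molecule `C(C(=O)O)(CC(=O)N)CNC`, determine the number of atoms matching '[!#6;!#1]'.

The query [!#6;!#1] means: not carbon and not hydrogen — any heteroatom.
Check the 11 heavy atoms by environment: 6× C → no; 2× N → match; 3× O → match.
Summing the matching environments: 2 + 3 = 5 matching atoms.

5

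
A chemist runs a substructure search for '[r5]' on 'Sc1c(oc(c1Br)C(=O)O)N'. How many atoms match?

Check the 11 heavy atoms by environment: 1× o (aromatic, in 5-ring) → match; 4× c (aromatic, in 5-ring) → match; 1× C (acyclic) → no; 2× O (acyclic) → no; 1× N (acyclic) → no; 1× S (acyclic) → no; 1× Br (acyclic) → no.
Summing the matching environments: 1 + 4 = 5 matching atoms.

5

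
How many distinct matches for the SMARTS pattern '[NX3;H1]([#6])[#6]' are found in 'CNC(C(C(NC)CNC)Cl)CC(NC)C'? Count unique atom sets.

[NX3;H1]([#6])[#6] is the SMARTS for a secondary amine: a trivalent nitrogen with one H, bonded to two carbons.
The molecule carries 4 separate instances of an N-methylamino group (-NHCH3) meeting every constraint; each maps to a distinct set of atoms, giving 4 matches.

4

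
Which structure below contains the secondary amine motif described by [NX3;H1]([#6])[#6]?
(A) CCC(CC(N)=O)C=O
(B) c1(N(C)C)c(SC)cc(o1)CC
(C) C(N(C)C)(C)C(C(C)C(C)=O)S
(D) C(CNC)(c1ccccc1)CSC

[NX3;H1]([#6])[#6] describes a trivalent nitrogen with one H, bonded to two carbons (a secondary amine).
(A) has a primary amide (-C(=O)NH2) but the -C(=O)NH2 nitrogen has H2, not H1.
(B) has a dimethylamino group (-N(CH3)2) but the nitrogen has H0, not H1.
(C) has a dimethylamino group (-N(CH3)2) but the nitrogen has H0, not H1.
(D) contains an N-methylamino group (-NHCH3), which satisfies every atom and bond constraint.
So the answer is (D).

D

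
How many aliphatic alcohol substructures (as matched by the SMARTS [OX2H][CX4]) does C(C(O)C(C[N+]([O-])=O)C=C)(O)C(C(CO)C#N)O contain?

4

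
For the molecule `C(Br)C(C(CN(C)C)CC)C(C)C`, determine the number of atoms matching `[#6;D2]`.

3

The query [#6;D2] means: any carbon bonded to exactly two heavy atoms.
Check the 13 heavy atoms by environment: 3× C (D2) → match; 3× C (D3) → no; 5× C (D1) → no; 1× N (D3) → no; 1× Br (D1) → no.
That gives 3 matching atoms.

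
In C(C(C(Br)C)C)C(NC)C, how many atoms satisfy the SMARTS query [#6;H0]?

0

The query [#6;H0] means: any carbon with no attached hydrogen.
Check the 10 heavy atoms by environment: 4× C (H3) → no; 3× C (H1) → no; 1× C (H2) → no; 1× Br (H0) → no; 1× N (H1) → no.
No environment satisfies the query, so 0 matching atoms.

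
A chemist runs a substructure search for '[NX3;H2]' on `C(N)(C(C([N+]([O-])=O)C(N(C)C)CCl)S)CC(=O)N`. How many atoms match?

The query [NX3;H2] means: aliphatic N with 3 total connections, two of them H — an -NH2 nitrogen (amine or amide).
Check the 18 heavy atoms by environment: 2× C (H2, X4) → no; 4× C (H1, X4) → no; 1× Cl (H0, X1) → no; 1× N (H0, X3) → no; 2× C (H3, X4) → no; 1× C (H0, X3) → no; 2× O (H0, X1) → no; 2× N (H2, X3) → match; 1× N (charge +1, H0, X3) → no; 1× O (charge -1, H0, X1) → no; 1× S (H1, X2) → no.
That gives 2 matching atoms.

2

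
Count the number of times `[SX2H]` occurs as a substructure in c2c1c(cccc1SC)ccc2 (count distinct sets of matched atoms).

0

[SX2H] is the SMARTS for a thiol: an aliphatic sulfur with two connections, one being H.
The molecule has a methylthio ether (-SCH3), but the sulfur has H0 (bonded to two carbons), not H1; nothing else fits, so there are 0 matches.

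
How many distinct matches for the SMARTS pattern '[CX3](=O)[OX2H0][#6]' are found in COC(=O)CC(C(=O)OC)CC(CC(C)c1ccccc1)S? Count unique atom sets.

2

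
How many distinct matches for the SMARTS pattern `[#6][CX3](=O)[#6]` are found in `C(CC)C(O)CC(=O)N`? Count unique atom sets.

0

[#6][CX3](=O)[#6] is the SMARTS for a ketone: a carbonyl carbon (no H) flanked by two carbons.
The molecule has a primary amide (-C(=O)NH2), but one neighbour of the carbonyl carbon is N, not C; nothing else fits, so there are 0 matches.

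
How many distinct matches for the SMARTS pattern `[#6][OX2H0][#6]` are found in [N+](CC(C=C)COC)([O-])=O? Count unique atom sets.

[#6][OX2H0][#6] is the SMARTS for an ether: an aliphatic oxygen bridging two carbons with no H on the oxygen.
Exactly one fragment in the molecule meets all constraints, giving 1 match.

1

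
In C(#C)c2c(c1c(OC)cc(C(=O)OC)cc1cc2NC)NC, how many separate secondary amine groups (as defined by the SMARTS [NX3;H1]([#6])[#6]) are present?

[NX3;H1]([#6])[#6] is the SMARTS for a secondary amine: a trivalent nitrogen with one H, bonded to two carbons.
The molecule carries 2 separate instances of an N-methylamino group (-NHCH3) meeting every constraint; each maps to a distinct set of atoms, giving 2 matches.

2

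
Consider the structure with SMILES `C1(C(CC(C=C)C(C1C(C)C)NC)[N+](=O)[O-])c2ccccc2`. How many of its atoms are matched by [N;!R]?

The query [N;!R] means: aliphatic nitrogen not in a ring.
Check the 22 heavy atoms by environment: 6× C (in 6-ring) → no; 1× N (acyclic) → match; 6× C (acyclic) → no; 1× N (charge +1, acyclic) → match; 1× O (charge -1, acyclic) → no; 1× O (acyclic) → no; 6× c (aromatic, in 6-ring) → no.
Summing the matching environments: 1 + 1 = 2 matching atoms.

2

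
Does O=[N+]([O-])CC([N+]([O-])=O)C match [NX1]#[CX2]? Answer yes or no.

No

The pattern [NX1]#[CX2] describes a nitrogen triple-bonded to a two-connected carbon — a nitrile.
The closest candidate here is a nitro group (-[N+](=O)[O-]), but there is no C#N triple bond. No other fragment satisfies the full query, so there is no match.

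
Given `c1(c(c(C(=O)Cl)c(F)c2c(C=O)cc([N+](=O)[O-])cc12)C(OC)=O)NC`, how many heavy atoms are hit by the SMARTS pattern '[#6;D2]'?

3

The query [#6;D2] means: any carbon bonded to exactly two heavy atoms.
Check the 25 heavy atoms by environment: 8× c (aromatic, D3) → no; 2× c (aromatic, D2) → match; 2× C (D3) → no; 4× O (D1) → no; 1× Cl (D1) → no; 1× O (D2) → no; 2× C (D1) → no; 1× C (D2) → match; 1× N (D2) → no; 1× N (charge +1, D3) → no; 1× O (charge -1, D1) → no; 1× F (D1) → no.
Summing the matching environments: 2 + 1 = 3 matching atoms.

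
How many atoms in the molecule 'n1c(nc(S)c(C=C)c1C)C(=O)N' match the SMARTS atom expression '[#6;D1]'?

2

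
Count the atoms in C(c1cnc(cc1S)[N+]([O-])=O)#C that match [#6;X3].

5

The query [#6;X3] means: any carbon (aromatic or not) with three total connections.
Check the 12 heavy atoms by environment: 1× n (aromatic, X2) → no; 5× c (aromatic, X3) → match; 2× C (X2) → no; 1× S (X2) → no; 1× N (charge +1, X3) → no; 1× O (charge -1, X1) → no; 1× O (X1) → no.
That gives 5 matching atoms.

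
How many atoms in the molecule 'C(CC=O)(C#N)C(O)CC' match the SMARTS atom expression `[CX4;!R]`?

5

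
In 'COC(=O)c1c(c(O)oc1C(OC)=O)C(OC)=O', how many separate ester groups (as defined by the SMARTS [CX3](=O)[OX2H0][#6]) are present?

3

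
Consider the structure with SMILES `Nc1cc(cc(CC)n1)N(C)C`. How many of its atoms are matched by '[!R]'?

6

The query [!R] means: !R matches any atom not in a ring.
Check the 12 heavy atoms by environment: 1× n (aromatic, in 6-ring) → no; 5× c (aromatic, in 6-ring) → no; 2× N (acyclic) → match; 4× C (acyclic) → match.
Summing the matching environments: 2 + 4 = 6 matching atoms.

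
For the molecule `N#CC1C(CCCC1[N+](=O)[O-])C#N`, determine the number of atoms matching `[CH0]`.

Check the 13 heavy atoms by environment: 3× C (H1) → no; 3× C (H2) → no; 1× N (charge +1, H0) → no; 1× O (charge -1, H0) → no; 1× O (H0) → no; 2× C (H0) → match; 2× N (H0) → no.
That gives 2 matching atoms.

2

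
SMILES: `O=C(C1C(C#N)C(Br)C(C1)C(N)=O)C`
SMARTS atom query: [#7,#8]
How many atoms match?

The query [#7,#8] means: nitrogen or oxygen (comma = OR).
Check the 14 heavy atoms by environment: 9× C → no; 2× O → match; 2× N → match; 1× Br → no.
Summing the matching environments: 2 + 2 = 4 matching atoms.

4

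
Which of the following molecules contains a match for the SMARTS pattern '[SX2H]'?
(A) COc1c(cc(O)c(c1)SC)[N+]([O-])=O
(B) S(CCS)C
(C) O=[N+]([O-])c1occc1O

B

[SX2H] describes an aliphatic sulfur with two connections, one being H (a thiol).
(A) has a hydroxyl group (-OH) but it is an -OH, not an -SH.
(B) contains a thiol (-SH), which satisfies every atom and bond constraint.
(C) has a hydroxyl group (-OH) but it is an -OH, not an -SH.
So the answer is (B).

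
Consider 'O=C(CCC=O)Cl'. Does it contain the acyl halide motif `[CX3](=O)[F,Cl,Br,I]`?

Yes

The pattern [CX3](=O)[F,Cl,Br,I] describes a carbonyl carbon bonded to a halogen — an acyl halide.
The molecule carries an acyl chloride (-C(=O)Cl), whose atoms satisfy every constraint of the query, so the pattern matches.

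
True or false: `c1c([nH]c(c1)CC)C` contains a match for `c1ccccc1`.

False

The pattern c1ccccc1 describes six aromatic carbons in a ring — a benzene ring.
The closest candidate here is a methyl group (-CH3), but no six-membered all-carbon aromatic ring is present. No other fragment satisfies the full query, so there is no match.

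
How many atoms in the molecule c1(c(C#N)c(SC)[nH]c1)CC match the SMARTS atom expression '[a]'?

5

The query [a] means: a matches any aromatic atom.
Check the 11 heavy atoms by environment: 1× n (aromatic) → match; 4× c (aromatic) → match; 4× C → no; 1× S → no; 1× N → no.
Summing the matching environments: 1 + 4 = 5 matching atoms.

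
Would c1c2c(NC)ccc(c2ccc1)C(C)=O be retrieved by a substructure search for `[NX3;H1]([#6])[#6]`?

The pattern [NX3;H1]([#6])[#6] describes a trivalent nitrogen with one H, bonded to two carbons — a secondary amine.
The molecule carries an N-methylamino group (-NHCH3), whose atoms satisfy every constraint of the query, so the pattern matches.

Yes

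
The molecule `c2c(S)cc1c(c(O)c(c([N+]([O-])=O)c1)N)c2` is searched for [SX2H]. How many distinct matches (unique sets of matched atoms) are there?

[SX2H] is the SMARTS for a thiol: an aliphatic sulfur with two connections, one being H.
Exactly one fragment in the molecule meets all constraints, giving 1 match.

1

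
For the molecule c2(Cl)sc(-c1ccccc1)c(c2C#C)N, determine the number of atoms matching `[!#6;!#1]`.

3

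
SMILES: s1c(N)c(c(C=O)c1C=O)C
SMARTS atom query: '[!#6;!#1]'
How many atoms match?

4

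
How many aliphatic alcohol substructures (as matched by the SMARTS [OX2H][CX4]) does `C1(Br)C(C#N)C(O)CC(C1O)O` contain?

3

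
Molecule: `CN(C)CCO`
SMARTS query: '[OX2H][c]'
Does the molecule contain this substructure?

No

The pattern [OX2H][c] describes a hydroxyl oxygen attached to an aromatic carbon — a phenol.
The closest candidate here is a hydroxyl group (-OH), but the -OH is on an aliphatic carbon, not an aromatic c. No other fragment satisfies the full query, so there is no match.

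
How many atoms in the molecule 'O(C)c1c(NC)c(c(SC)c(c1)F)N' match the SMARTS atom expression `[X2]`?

2

The query [X2] means: any atom with exactly two total connections (bonds + H).
Check the 14 heavy atoms by environment: 6× c (aromatic, X3) → no; 2× N (X3) → no; 3× C (X4) → no; 1× O (X2) → match; 1× F (X1) → no; 1× S (X2) → match.
Summing the matching environments: 1 + 1 = 2 matching atoms.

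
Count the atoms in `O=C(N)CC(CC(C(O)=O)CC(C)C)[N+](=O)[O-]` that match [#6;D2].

The query [#6;D2] means: any carbon bonded to exactly two heavy atoms.
Check the 17 heavy atoms by environment: 3× C (D2) → match; 5× C (D3) → no; 1× N (charge +1, D3) → no; 1× O (charge -1, D1) → no; 4× O (D1) → no; 1× N (D1) → no; 2× C (D1) → no.
That gives 3 matching atoms.

3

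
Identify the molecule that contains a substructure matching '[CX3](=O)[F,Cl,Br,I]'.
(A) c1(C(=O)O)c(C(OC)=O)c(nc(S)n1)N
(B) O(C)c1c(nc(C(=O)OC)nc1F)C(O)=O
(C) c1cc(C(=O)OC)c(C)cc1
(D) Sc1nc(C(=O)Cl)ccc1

D

[CX3](=O)[F,Cl,Br,I] describes a carbonyl carbon bonded to a halogen (an acyl halide).
(A) has a carboxylic acid group (-C(=O)OH) but the carbonyl is bonded to -OH, not to a halogen.
(B) has a methyl-ester group (-C(=O)OCH3) but the carbonyl is bonded to -O-C, not to a halogen.
(C) has a methyl-ester group (-C(=O)OCH3) but the carbonyl is bonded to -O-C, not to a halogen.
(D) contains an acyl chloride (-C(=O)Cl), which satisfies every atom and bond constraint.
So the answer is (D).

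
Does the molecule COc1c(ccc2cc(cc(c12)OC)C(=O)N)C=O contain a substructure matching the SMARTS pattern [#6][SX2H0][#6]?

No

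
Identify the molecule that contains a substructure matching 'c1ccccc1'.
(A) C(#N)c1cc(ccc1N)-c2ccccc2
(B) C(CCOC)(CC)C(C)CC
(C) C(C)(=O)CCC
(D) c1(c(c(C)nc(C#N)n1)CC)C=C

A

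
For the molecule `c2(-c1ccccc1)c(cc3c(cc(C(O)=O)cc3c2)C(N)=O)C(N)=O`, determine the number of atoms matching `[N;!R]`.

2

Check the 25 heavy atoms by environment: 16× c (aromatic, in 6-ring) → no; 3× C (acyclic) → no; 4× O (acyclic) → no; 2× N (acyclic) → match.
That gives 2 matching atoms.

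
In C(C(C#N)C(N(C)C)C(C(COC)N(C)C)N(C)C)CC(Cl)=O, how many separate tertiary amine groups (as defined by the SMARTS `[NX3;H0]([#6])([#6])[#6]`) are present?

3

[NX3;H0]([#6])([#6])[#6] is the SMARTS for a tertiary amine: a trivalent nitrogen with no H, bonded to three carbons.
The molecule carries 3 separate instances of a dimethylamino group (-N(CH3)2) meeting every constraint; each maps to a distinct set of atoms, giving 3 matches.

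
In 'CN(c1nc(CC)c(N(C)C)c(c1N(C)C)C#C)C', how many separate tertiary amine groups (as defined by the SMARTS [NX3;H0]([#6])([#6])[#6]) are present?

[NX3;H0]([#6])([#6])[#6] is the SMARTS for a tertiary amine: a trivalent nitrogen with no H, bonded to three carbons.
The molecule carries 3 separate instances of a dimethylamino group (-N(CH3)2) meeting every constraint; each maps to a distinct set of atoms, giving 3 matches.

3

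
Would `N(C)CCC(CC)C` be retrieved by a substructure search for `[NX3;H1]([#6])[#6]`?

The pattern [NX3;H1]([#6])[#6] describes a trivalent nitrogen with one H, bonded to two carbons — a secondary amine.
The molecule carries an N-methylamino group (-NHCH3), whose atoms satisfy every constraint of the query, so the pattern matches.

Yes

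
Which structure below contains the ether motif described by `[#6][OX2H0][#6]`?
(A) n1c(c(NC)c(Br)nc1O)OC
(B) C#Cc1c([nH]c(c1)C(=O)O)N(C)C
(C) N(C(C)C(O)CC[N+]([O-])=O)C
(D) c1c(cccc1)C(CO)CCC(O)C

A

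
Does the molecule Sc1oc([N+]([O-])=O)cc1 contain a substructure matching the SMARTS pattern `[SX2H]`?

Yes

The pattern [SX2H] describes an aliphatic sulfur with two connections, one being H — a thiol.
The molecule carries a thiol (-SH), whose atoms satisfy every constraint of the query, so the pattern matches.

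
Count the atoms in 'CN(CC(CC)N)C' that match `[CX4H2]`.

The query [CX4H2] means: sp3 carbon (X4) with exactly two hydrogens.
Check the 8 heavy atoms by environment: 2× C (H2, X4) → match; 1× C (H1, X4) → no; 1× N (H2, X3) → no; 3× C (H3, X4) → no; 1× N (H0, X3) → no.
That gives 2 matching atoms.

2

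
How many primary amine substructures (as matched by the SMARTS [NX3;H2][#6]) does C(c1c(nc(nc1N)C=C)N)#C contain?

[NX3;H2][#6] is the SMARTS for a primary amine: a trivalent nitrogen with two H attached to carbon.
The molecule carries 2 separate instances of a primary amino group (-NH2) meeting every constraint; each maps to a distinct set of atoms, giving 2 matches.

2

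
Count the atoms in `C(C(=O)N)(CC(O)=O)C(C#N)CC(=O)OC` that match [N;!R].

2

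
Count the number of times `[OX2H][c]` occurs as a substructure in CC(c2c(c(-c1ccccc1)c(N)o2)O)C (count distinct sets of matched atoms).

1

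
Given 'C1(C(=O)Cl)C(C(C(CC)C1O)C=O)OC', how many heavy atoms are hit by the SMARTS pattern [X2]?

2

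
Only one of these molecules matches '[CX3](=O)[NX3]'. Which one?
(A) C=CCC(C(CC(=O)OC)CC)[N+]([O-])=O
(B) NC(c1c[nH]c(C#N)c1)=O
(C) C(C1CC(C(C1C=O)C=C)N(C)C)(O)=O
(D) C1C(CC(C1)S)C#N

B

[CX3](=O)[NX3] describes a carbonyl carbon bonded to a trivalent nitrogen (an amide).
(A) has a methyl-ester group (-C(=O)OCH3) but the carbonyl is bonded to O, not to an NX3 nitrogen.
(B) contains a primary amide (-C(=O)NH2), which satisfies every atom and bond constraint.
(C) has a carboxylic acid group (-C(=O)OH) but the carbonyl is bonded to O, not to an NX3 nitrogen.
(D) has a nitrile (-C#N) but the nitrile N is NX1 (triple-bonded), not NX3.
So the answer is (B).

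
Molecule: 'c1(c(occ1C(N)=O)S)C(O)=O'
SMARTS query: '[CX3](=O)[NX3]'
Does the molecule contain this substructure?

Yes

The pattern [CX3](=O)[NX3] describes a carbonyl carbon bonded to a trivalent nitrogen — an amide.
The molecule carries a primary amide (-C(=O)NH2), whose atoms satisfy every constraint of the query, so the pattern matches.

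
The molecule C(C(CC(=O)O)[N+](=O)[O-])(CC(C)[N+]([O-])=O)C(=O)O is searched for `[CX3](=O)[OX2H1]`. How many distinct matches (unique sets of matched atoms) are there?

2

[CX3](=O)[OX2H1] is the SMARTS for a carboxylic acid: an sp2 carbon double-bonded to O and single-bonded to an -OH oxygen.
The molecule carries 2 separate instances of a carboxylic acid group (-C(=O)OH) meeting every constraint; each maps to a distinct set of atoms, giving 2 matches.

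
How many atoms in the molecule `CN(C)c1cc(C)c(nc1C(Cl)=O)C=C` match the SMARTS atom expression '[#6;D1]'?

4

The query [#6;D1] means: carbon bonded to exactly one heavy atom.
Check the 15 heavy atoms by environment: 1× n (aromatic, D2) → no; 4× c (aromatic, D3) → no; 1× c (aromatic, D2) → no; 1× C (D3) → no; 1× O (D1) → no; 1× Cl (D1) → no; 4× C (D1) → match; 1× C (D2) → no; 1× N (D3) → no.
That gives 4 matching atoms.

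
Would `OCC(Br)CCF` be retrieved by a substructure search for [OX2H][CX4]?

The pattern [OX2H][CX4] describes a hydroxyl oxygen bound to an sp3 (X4) carbon — an aliphatic alcohol.
The molecule carries a hydroxyl group (-OH), whose atoms satisfy every constraint of the query, so the pattern matches.

Yes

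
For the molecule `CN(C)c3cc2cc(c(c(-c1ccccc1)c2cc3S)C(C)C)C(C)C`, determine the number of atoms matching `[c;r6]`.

16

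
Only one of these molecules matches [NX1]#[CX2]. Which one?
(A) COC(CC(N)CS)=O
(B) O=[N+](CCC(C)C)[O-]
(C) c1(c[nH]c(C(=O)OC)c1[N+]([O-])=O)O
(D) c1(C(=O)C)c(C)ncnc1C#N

[NX1]#[CX2] describes a nitrogen triple-bonded to a two-connected carbon (a nitrile).
(A) has a primary amino group (-NH2) but the nitrogen is NX3 (three connections), not NX1 triple-bonded.
(B) has a nitro group (-[N+](=O)[O-]) but there is no C#N triple bond.
(C) has a nitro group (-[N+](=O)[O-]) but there is no C#N triple bond.
(D) contains a nitrile (-C#N), which satisfies every atom and bond constraint.
So the answer is (D).

D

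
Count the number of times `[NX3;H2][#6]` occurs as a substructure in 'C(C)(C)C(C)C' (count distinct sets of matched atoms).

[NX3;H2][#6] is the SMARTS for a primary amine: a trivalent nitrogen with two H attached to carbon.
No fragment in the molecule satisfies every constraint, giving 0 matches.

0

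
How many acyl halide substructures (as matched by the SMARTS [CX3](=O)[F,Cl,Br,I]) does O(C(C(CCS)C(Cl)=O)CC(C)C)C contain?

1

[CX3](=O)[F,Cl,Br,I] is the SMARTS for an acyl halide: a carbonyl carbon bonded to a halogen.
Exactly one fragment in the molecule meets all constraints, giving 1 match.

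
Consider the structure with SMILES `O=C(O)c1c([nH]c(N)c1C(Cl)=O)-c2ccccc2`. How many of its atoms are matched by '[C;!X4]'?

2

The query [C;!X4] means: aliphatic carbon that does not have four total connections.
Check the 18 heavy atoms by environment: 1× n (aromatic, X3) → no; 10× c (aromatic, X3) → no; 2× C (X3) → match; 2× O (X1) → no; 1× Cl (X1) → no; 1× O (X2) → no; 1× N (X3) → no.
That gives 2 matching atoms.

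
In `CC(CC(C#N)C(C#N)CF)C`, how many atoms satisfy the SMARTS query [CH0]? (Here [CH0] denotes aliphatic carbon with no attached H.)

2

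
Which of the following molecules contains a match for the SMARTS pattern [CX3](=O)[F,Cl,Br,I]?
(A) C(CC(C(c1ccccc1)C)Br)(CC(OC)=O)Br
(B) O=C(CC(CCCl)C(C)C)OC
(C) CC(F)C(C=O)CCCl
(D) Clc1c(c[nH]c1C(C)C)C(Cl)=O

[CX3](=O)[F,Cl,Br,I] describes a carbonyl carbon bonded to a halogen (an acyl halide).
(A) has a methyl-ester group (-C(=O)OCH3) but the carbonyl is bonded to -O-C, not to a halogen.
(B) has a chloro substituent but the Cl is not on a carbonyl carbon.
(C) has a chloro substituent but the Cl is not on a carbonyl carbon.
(D) contains an acyl chloride (-C(=O)Cl), which satisfies every atom and bond constraint.
So the answer is (D).

D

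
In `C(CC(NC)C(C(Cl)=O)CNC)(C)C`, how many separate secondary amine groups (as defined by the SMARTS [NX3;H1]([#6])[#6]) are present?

[NX3;H1]([#6])[#6] is the SMARTS for a secondary amine: a trivalent nitrogen with one H, bonded to two carbons.
The molecule carries 2 separate instances of an N-methylamino group (-NHCH3) meeting every constraint; each maps to a distinct set of atoms, giving 2 matches.

2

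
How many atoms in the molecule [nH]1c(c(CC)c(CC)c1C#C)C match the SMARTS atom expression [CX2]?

2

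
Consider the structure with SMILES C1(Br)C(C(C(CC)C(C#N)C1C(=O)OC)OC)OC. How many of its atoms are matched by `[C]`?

13

The query [C] means: uppercase C matches aliphatic (non-aromatic) carbon only.
Check the 19 heavy atoms by environment: 13× C → match; 4× O → no; 1× Br → no; 1× N → no.
That gives 13 matching atoms.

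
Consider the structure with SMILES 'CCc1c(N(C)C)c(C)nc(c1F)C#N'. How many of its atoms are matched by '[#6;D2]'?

The query [#6;D2] means: any carbon bonded to exactly two heavy atoms.
Check the 15 heavy atoms by environment: 1× n (aromatic, D2) → no; 5× c (aromatic, D3) → no; 2× C (D2) → match; 1× N (D1) → no; 4× C (D1) → no; 1× F (D1) → no; 1× N (D3) → no.
That gives 2 matching atoms.

2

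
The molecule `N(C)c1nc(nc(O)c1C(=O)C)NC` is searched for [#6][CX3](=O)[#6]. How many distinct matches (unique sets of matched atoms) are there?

1

[#6][CX3](=O)[#6] is the SMARTS for a ketone: a carbonyl carbon (no H) flanked by two carbons.
Exactly one fragment in the molecule meets all constraints, giving 1 match.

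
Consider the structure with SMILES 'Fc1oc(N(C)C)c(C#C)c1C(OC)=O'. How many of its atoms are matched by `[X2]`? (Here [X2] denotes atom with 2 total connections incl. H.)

4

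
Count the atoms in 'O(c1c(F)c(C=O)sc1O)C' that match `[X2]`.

3

The query [X2] means: any atom with exactly two total connections (bonds + H).
Check the 11 heavy atoms by environment: 1× s (aromatic, X2) → match; 4× c (aromatic, X3) → no; 2× O (X2) → match; 1× C (X3) → no; 1× O (X1) → no; 1× F (X1) → no; 1× C (X4) → no.
Summing the matching environments: 1 + 2 = 3 matching atoms.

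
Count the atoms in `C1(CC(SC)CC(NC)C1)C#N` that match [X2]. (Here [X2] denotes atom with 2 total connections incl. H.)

2

Check the 12 heavy atoms by environment: 8× C (X4) → no; 1× N (X3) → no; 1× C (X2) → match; 1× N (X1) → no; 1× S (X2) → match.
Summing the matching environments: 1 + 1 = 2 matching atoms.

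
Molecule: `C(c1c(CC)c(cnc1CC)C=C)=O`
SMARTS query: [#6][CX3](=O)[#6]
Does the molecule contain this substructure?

No

The pattern [#6][CX3](=O)[#6] describes a carbonyl carbon (no H) flanked by two carbons — a ketone.
The closest candidate here is an aldehyde (-CHO), but the carbonyl carbon has H1, so it is not flanked by two carbons. No other fragment satisfies the full query, so there is no match.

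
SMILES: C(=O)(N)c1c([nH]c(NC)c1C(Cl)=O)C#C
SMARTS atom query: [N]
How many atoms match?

The query [N] means: uppercase N matches aliphatic (non-aromatic) nitrogen only.
Check the 15 heavy atoms by environment: 1× n (aromatic) → no; 4× c (aromatic) → no; 5× C → no; 2× O → no; 2× N → match; 1× Cl → no.
That gives 2 matching atoms.

2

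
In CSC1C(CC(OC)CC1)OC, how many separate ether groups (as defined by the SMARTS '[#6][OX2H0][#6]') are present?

2

[#6][OX2H0][#6] is the SMARTS for an ether: an aliphatic oxygen bridging two carbons with no H on the oxygen.
The molecule carries 2 separate instances of a methoxy ether (-OCH3) meeting every constraint; each maps to a distinct set of atoms, giving 2 matches.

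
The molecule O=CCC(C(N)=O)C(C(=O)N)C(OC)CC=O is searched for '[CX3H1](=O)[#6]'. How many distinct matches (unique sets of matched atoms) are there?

[CX3H1](=O)[#6] is the SMARTS for an aldehyde: an sp2 carbon with one H, double-bonded to O and single-bonded to carbon.
The molecule carries 2 separate instances of an aldehyde (-CHO) meeting every constraint; each maps to a distinct set of atoms, giving 2 matches.

2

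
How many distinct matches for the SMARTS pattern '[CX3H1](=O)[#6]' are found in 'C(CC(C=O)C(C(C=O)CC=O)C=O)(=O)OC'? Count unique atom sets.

[CX3H1](=O)[#6] is the SMARTS for an aldehyde: an sp2 carbon with one H, double-bonded to O and single-bonded to carbon.
The molecule carries 4 separate instances of an aldehyde (-CHO) meeting every constraint; each maps to a distinct set of atoms, giving 4 matches.

4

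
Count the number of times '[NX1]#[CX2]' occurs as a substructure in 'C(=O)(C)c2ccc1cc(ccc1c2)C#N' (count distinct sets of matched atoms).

1

[NX1]#[CX2] is the SMARTS for a nitrile: a nitrogen triple-bonded to a two-connected carbon.
Exactly one fragment in the molecule meets all constraints, giving 1 match.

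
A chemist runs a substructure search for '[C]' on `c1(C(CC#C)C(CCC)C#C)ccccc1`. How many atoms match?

10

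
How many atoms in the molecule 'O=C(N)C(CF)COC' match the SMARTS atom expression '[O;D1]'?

1

The query [O;D1] means: aliphatic oxygen bonded to exactly one heavy atom.
Check the 9 heavy atoms by environment: 2× C (D2) → no; 2× C (D3) → no; 1× O (D1) → match; 1× N (D1) → no; 1× F (D1) → no; 1× O (D2) → no; 1× C (D1) → no.
That gives 1 matching atom.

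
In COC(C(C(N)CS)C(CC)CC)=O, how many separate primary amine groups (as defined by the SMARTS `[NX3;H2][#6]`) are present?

[NX3;H2][#6] is the SMARTS for a primary amine: a trivalent nitrogen with two H attached to carbon.
Exactly one fragment in the molecule meets all constraints, giving 1 match.

1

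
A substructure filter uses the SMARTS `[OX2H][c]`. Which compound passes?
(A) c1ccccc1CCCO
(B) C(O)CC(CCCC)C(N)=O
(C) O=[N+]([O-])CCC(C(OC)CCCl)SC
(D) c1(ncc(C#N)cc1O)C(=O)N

[OX2H][c] describes a hydroxyl oxygen attached to an aromatic carbon (a phenol).
(A) has a hydroxyl group (-OH) but the -OH is on an aliphatic carbon, not an aromatic c.
(B) has a hydroxyl group (-OH) but the -OH is on an aliphatic carbon, not an aromatic c.
(C) has a methoxy ether (-OCH3) but the oxygen has H0, not H1.
(D) contains a hydroxyl group (-OH), which satisfies every atom and bond constraint.
So the answer is (D).

D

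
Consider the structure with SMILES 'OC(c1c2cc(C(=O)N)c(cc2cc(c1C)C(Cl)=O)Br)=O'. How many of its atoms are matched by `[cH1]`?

The query [cH1] means: aromatic carbon bearing exactly one hydrogen.
Check the 21 heavy atoms by environment: 7× c (aromatic, H0) → no; 3× c (aromatic, H1) → match; 1× C (H3) → no; 3× C (H0) → no; 3× O (H0) → no; 1× N (H2) → no; 1× Br (H0) → no; 1× Cl (H0) → no; 1× O (H1) → no.
That gives 3 matching atoms.

3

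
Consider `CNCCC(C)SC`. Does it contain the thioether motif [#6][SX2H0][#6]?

The pattern [#6][SX2H0][#6] describes an aliphatic sulfur bridging two carbons with no H on the sulfur — a thioether.
The molecule carries a methylthio ether (-SCH3), whose atoms satisfy every constraint of the query, so the pattern matches.

Yes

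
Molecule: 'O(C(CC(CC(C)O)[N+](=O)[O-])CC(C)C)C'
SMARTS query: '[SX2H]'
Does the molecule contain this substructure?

No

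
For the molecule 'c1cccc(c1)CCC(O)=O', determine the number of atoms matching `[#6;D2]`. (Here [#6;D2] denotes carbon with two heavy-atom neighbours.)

7

Check the 11 heavy atoms by environment: 2× C (D2) → match; 1× c (aromatic, D3) → no; 5× c (aromatic, D2) → match; 1× C (D3) → no; 2× O (D1) → no.
Summing the matching environments: 2 + 5 = 7 matching atoms.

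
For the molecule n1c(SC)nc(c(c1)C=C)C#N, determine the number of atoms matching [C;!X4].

Check the 12 heavy atoms by environment: 2× n (aromatic, X2) → no; 4× c (aromatic, X3) → no; 1× S (X2) → no; 1× C (X4) → no; 1× C (X2) → match; 1× N (X1) → no; 2× C (X3) → match.
Summing the matching environments: 1 + 2 = 3 matching atoms.

3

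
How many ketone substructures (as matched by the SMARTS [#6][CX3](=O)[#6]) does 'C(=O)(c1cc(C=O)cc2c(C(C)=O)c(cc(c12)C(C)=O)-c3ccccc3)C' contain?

[#6][CX3](=O)[#6] is the SMARTS for a ketone: a carbonyl carbon (no H) flanked by two carbons.
The molecule carries 3 separate instances of an acetyl/ketone group (-C(=O)CH3) meeting every constraint; each maps to a distinct set of atoms, giving 3 matches.

3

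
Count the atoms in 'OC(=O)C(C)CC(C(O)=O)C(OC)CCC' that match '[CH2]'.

3

Check the 16 heavy atoms by environment: 3× C (H3) → no; 3× C (H1) → no; 3× C (H2) → match; 2× C (H0) → no; 3× O (H0) → no; 2× O (H1) → no.
That gives 3 matching atoms.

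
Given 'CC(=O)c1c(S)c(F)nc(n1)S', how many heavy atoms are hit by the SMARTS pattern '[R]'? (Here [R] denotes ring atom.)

6

The query [R] means: R matches any atom that is part of a ring.
Check the 12 heavy atoms by environment: 2× n (aromatic, in 6-ring) → match; 4× c (aromatic, in 6-ring) → match; 2× S (acyclic) → no; 1× F (acyclic) → no; 2× C (acyclic) → no; 1× O (acyclic) → no.
Summing the matching environments: 2 + 4 = 6 matching atoms.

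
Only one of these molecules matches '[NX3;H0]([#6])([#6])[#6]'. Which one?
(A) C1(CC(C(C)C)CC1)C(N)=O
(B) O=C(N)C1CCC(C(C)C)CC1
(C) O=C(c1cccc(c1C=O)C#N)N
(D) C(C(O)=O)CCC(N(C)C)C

D

[NX3;H0]([#6])([#6])[#6] describes a trivalent nitrogen with no H, bonded to three carbons (a tertiary amine).
(A) has a primary amide (-C(=O)NH2) but the amide nitrogen has H2 and only one carbon neighbour.
(B) has a primary amide (-C(=O)NH2) but the amide nitrogen has H2 and only one carbon neighbour.
(C) has a primary amide (-C(=O)NH2) but the amide nitrogen has H2 and only one carbon neighbour.
(D) contains a dimethylamino group (-N(CH3)2), which satisfies every atom and bond constraint.
So the answer is (D).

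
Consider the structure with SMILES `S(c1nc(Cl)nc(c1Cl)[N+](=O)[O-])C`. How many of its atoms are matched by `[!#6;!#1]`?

8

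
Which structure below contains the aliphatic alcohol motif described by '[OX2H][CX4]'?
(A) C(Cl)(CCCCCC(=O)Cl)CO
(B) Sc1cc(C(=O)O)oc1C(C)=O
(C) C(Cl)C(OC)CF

[OX2H][CX4] describes a hydroxyl oxygen bound to an sp3 (X4) carbon (an aliphatic alcohol).
(A) contains a hydroxyl group (-OH), which satisfies every atom and bond constraint.
(B) has a carboxylic acid group (-C(=O)OH) but the -OH is on a CX3 carbonyl carbon, not a CX4 carbon.
(C) has a methoxy ether (-OCH3) but the oxygen has H0 (ether), not H1.
So the answer is (A).

A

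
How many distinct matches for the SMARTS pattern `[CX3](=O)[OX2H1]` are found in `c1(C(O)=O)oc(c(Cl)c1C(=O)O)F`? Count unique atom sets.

2

[CX3](=O)[OX2H1] is the SMARTS for a carboxylic acid: an sp2 carbon double-bonded to O and single-bonded to an -OH oxygen.
The molecule carries 2 separate instances of a carboxylic acid group (-C(=O)OH) meeting every constraint; each maps to a distinct set of atoms, giving 2 matches.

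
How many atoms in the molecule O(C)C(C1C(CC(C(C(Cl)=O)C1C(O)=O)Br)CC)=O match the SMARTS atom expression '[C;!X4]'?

3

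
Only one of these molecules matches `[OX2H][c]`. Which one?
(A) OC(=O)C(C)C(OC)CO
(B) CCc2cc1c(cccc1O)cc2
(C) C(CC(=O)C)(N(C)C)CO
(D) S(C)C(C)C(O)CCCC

B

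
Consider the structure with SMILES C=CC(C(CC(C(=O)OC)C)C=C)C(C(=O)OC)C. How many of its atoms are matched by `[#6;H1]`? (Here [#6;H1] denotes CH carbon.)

6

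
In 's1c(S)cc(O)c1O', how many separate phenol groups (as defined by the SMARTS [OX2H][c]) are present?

[OX2H][c] is the SMARTS for a phenol: a hydroxyl oxygen attached to an aromatic carbon.
The molecule carries 2 separate instances of a hydroxyl group (-OH) meeting every constraint; each maps to a distinct set of atoms, giving 2 matches.

2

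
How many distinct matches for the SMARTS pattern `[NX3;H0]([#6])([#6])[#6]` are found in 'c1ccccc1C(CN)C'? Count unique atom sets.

0

[NX3;H0]([#6])([#6])[#6] is the SMARTS for a tertiary amine: a trivalent nitrogen with no H, bonded to three carbons.
The molecule has a primary amino group (-NH2), but the nitrogen has H2, not H0 with three carbons; nothing else fits, so there are 0 matches.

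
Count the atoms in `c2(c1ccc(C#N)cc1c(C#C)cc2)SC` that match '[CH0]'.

2

Check the 16 heavy atoms by environment: 5× c (aromatic, H0) → no; 5× c (aromatic, H1) → no; 2× C (H0) → match; 1× C (H1) → no; 1× N (H0) → no; 1× S (H0) → no; 1× C (H3) → no.
That gives 2 matching atoms.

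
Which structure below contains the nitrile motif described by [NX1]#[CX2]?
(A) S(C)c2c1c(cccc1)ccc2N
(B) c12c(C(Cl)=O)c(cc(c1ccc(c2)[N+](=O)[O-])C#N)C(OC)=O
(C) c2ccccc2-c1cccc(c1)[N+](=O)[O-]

B

[NX1]#[CX2] describes a nitrogen triple-bonded to a two-connected carbon (a nitrile).
(A) has a primary amino group (-NH2) but the nitrogen is NX3 (three connections), not NX1 triple-bonded.
(B) contains a nitrile (-C#N), which satisfies every atom and bond constraint.
(C) has a nitro group (-[N+](=O)[O-]) but there is no C#N triple bond.
So the answer is (B).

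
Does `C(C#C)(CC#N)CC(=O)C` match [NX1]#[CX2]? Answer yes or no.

Yes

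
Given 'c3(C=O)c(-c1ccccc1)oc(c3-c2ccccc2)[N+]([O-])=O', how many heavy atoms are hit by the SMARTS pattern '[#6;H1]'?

11

The query [#6;H1] means: any carbon bearing exactly one hydrogen.
Check the 22 heavy atoms by environment: 1× o (aromatic, H0) → no; 6× c (aromatic, H0) → no; 10× c (aromatic, H1) → match; 1× C (H1) → match; 2× O (H0) → no; 1× N (charge +1, H0) → no; 1× O (charge -1, H0) → no.
Summing the matching environments: 10 + 1 = 11 matching atoms.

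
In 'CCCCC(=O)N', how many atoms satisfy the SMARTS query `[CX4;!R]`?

The query [CX4;!R] means: aliphatic carbon with four total connections, not in a ring.
Check the 7 heavy atoms by environment: 4× C (X4, acyclic) → match; 1× C (X3, acyclic) → no; 1× O (X1, acyclic) → no; 1× N (X3, acyclic) → no.
That gives 4 matching atoms.

4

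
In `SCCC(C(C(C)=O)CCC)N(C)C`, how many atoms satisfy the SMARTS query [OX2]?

The query [OX2] means: aliphatic oxygen with two total connections — ether, hydroxyl, or ester single-bond O.
Check the 14 heavy atoms by environment: 10× C (X4) → no; 1× N (X3) → no; 1× C (X3) → no; 1× O (X1) → no; 1× S (X2) → no.
No environment satisfies the query, so 0 matching atoms.

0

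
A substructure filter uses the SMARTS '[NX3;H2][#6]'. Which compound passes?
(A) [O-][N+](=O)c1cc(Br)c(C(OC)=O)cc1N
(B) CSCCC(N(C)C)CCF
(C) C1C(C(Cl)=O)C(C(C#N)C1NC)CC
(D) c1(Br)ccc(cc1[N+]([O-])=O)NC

A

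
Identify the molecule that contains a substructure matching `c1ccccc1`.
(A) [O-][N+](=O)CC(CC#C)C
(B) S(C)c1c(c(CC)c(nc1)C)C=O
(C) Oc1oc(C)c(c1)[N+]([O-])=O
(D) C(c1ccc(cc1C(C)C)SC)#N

D

c1ccccc1 describes six aromatic carbons in a ring (a benzene ring).
(A) has a methyl group (-CH3) but no six-membered all-carbon aromatic ring is present.
(B) has a methyl group (-CH3) but no six-membered all-carbon aromatic ring is present.
(C) has a methyl group (-CH3) but no six-membered all-carbon aromatic ring is present.
(D) contains the required atom environment, so the pattern matches.
So the answer is (D).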